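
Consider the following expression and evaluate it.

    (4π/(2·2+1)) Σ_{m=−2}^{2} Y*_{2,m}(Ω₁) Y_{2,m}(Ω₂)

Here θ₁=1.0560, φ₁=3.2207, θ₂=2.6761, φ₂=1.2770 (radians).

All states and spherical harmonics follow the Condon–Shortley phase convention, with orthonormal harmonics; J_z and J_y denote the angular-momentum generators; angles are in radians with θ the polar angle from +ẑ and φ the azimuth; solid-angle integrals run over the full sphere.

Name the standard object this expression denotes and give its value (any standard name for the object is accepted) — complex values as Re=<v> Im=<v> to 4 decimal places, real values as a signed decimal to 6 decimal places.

Legendre polynomial (addition theorem), +0.008622

This sum is the spherical-harmonic addition theorem: it equals the Legendre polynomial P_l(cos γ) of the angle γ between the two directions.
Addition theorem: P_2(cos γ) = (4π/5) Σ_m Y*_{lm}(Ω₁) Y_{lm}(Ω₂), m = −2…2:
  m=-2: (0.288980, 0.046106) × (-0.064773, -0.043143) = (-0.016729, -0.015454)  (running Σ = (-0.016729, -0.015454))
  m=-1: (-0.330036, -0.026163) × (-0.089735, 0.296595) = (0.037376, -0.095539)  (running Σ = (0.020647, -0.110993))
  m=0: (-0.086024, -0.000000) × (0.440150, 0.000000) = (-0.037863, -0.000000)  (running Σ = (-0.017216, -0.110993))
  m=1: (0.330036, -0.026163) × (0.089735, 0.296595) = (0.037376, 0.095539)  (running Σ = (0.020159, -0.015454))
  m=2: (0.288980, -0.046106) × (-0.064773, 0.043143) = (-0.016729, 0.015454)  (running Σ = (0.003430, -0.000000))
Σ over m = (0.003430, -0.000000); ×(4π/5) → (0.008622, -0.000000). Real part: 0.008622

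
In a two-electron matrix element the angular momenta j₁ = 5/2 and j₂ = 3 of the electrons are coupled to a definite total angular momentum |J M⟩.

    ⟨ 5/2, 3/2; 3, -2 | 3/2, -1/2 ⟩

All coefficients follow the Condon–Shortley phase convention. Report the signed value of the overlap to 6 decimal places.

−√(1/21) = -0.218218

√[4·4!1!2!/8! · 4!1!1!5!1!2!] = √(192/7)
  +(−1)^0/∏(0,4,1,1,0,1)! = 1/24  (running 1/24)
  +(−1)^1/∏(1,3,0,0,1,2)! = -1/12  (running -1/24)
⟨..|..⟩ = √(192/7)·(-1/24) = -0.218218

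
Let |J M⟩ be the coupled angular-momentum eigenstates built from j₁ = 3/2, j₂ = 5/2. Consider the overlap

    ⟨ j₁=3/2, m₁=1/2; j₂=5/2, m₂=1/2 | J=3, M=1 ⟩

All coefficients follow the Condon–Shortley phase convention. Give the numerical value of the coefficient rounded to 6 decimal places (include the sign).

+√(1/60) ≈ +0.129099

√[7·1!2!4!/8! · 2!1!3!2!4!2!] = √(48/5)
  +(−1)^0/∏(0,1,1,3,1,1)! = 1/6  (running 1/6)
  +(−1)^1/∏(1,0,0,2,2,2)! = -1/8  (running 1/24)
⟨..|..⟩ = √(48/5)·(1/24) = +0.129099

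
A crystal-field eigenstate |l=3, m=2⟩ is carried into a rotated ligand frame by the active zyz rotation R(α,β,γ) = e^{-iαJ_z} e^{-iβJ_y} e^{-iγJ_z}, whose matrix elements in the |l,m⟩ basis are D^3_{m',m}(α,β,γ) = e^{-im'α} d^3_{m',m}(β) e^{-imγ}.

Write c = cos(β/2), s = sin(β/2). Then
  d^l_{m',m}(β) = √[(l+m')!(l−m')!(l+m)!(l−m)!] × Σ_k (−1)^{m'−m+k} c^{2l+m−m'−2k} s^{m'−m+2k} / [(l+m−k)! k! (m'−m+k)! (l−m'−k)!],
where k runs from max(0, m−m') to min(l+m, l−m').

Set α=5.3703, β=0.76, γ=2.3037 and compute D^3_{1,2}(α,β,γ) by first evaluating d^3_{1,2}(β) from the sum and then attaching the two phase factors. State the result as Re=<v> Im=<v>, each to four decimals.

Re=-0.4695 Im=0.2897

First d^3_{1,2}(β=0.7600), then the phase factors e^{-i(1)α} and e^{-i(2)γ}:
Half-angle: c=0.928665, s=0.370920. N=√(24·2·120·1)=75.894664
Admissible k: 1..2 (factorial args all ≥0)
  k=1: (−1)^0·75.8947/(24)·0.9287^5·0.3709^1 = +0.810168
  k=2: (−1)^1·75.8947/(12)·0.9287^3·0.3709^3 = -0.258493
d^3_{1,2}(0.7600) = +0.810168 -0.258493 = +0.551675
Phases: e^{-i·(1)·5.3703}=+0.611465+0.791271i, e^{-i·(2)·2.3037}=-0.104796+0.994494i ⇒ D=-0.469472+0.289727i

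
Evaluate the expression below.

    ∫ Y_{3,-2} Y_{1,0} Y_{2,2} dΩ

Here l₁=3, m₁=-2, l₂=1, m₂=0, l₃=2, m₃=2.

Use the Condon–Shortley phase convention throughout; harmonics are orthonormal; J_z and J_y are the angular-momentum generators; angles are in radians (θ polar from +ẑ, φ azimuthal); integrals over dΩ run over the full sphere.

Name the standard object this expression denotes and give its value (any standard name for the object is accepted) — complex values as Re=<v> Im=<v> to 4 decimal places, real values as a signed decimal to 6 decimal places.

This is a Gaunt coefficient — the integral of a triple product of spherical harmonics over the sphere.
m-sum 0 ✓  L=6 even ✓  2≤2≤4 ✓
Π(2lᵢ+1) = 7×3×5 = 105
triangle coeff Δ(3,1,2) = 1/105
Σ_t [1,1]: t=1:−1/4 = -1/4
(3j)²=3/35 [(3 1 2; 0 0 0)], sign=-1
Σ_t [1,1]: t=1:−1/24 = -1/24
(3j)²=1/21 [(3 1 2; -2 0 2)], sign=-1
⇒ 4πI² = 3/7
I = (+1)√(3/7/(4π)) = 0.18467439

Gaunt coefficient, +0.184674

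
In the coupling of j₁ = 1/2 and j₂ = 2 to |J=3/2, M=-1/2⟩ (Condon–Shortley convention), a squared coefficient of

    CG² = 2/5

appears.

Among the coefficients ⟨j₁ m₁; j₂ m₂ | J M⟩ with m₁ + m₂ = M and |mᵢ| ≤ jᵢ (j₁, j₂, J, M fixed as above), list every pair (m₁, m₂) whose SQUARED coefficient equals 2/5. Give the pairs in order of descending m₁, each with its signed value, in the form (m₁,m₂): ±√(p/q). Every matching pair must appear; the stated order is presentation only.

(-1/2,0): −√(2/5)

Admissible pairs with m₁+m₂ = M = -1/2: (-1/2,0), (1/2,-1)
  (m₁,m₂)=(1/2,-1): CG² = 3/5, CG = +√(3/5)
  (m₁,m₂)=(-1/2,0): CG² = 2/5, CG = −√(2/5)   ← matches the target
Pairs with CG² = 2/5: (-1/2,0): −√(2/5)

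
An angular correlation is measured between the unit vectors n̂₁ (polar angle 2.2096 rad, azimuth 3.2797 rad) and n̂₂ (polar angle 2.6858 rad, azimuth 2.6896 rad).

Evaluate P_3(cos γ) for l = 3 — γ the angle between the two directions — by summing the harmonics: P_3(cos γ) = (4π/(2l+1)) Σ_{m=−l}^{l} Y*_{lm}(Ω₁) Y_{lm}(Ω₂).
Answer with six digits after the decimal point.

Summing Y*_{l m}(θ₁,φ₁)·Y_{l m}(θ₂,φ₂) over m ∈ [−3, 3]; prefactor 4π/(2·3+1) = 1.795196:
  m=-3: Y*=(-0.197612, -0.086906)  Y=(-0.007585, -0.034765)  product (-0.001522, 0.007529)
  m=-2: Y*=(-0.377838, -0.107102)  Y=(-0.109965, -0.139714)  product (0.026585, 0.064567)
  m=-1: Y*=(-0.199799, -0.027771)  Y=(-0.387907, -0.188335)  product (0.072273, 0.048401)
  m=+0: Y*=(0.272011, -0.000000)  Y=(-0.345545, 0.000000)  product (-0.093992, 0.000000)
  m=+1: Y*=(0.199799, -0.027771)  Y=(0.387907, -0.188335)  product (0.072273, -0.048401)
  m=+2: Y*=(-0.377838, 0.107102)  Y=(-0.109965, 0.139714)  product (0.026585, -0.064567)
  m=+3: Y*=(0.197612, -0.086906)  Y=(0.007585, -0.034765)  product (-0.001522, -0.007529)
Σ over m = (0.100681, -0.000000); ×(4π/7) → (0.180742, -0.000000). Real part: 0.180742

0.180742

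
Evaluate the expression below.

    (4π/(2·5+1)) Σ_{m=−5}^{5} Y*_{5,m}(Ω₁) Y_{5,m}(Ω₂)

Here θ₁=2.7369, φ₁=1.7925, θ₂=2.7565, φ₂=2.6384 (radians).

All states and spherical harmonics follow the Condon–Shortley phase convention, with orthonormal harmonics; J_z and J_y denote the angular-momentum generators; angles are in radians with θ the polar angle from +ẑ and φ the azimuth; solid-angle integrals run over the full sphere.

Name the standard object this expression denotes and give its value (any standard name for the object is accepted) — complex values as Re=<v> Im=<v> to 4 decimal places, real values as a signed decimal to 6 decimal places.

This sum is the spherical-harmonic addition theorem: it equals the Legendre polynomial P_l(cos γ) of the angle γ between the two directions.
Summing Y*_{l m}(θ₁,φ₁)·Y_{l m}(θ₂,φ₂) over m ∈ [−5, 5]; prefactor 4π/(2·5+1) = 1.142397:
  m=-5: Y*=(-0.003931, 0.001959)  Y=(0.002814, -0.002033)  product (-0.000007, 0.000014)
  m=-4: Y*=(-0.020489, -0.025132)  Y=(0.011585, -0.024482)  product (-0.000853, 0.000210)
  m=-3: Y*=(0.086073, -0.109741)  Y=(-0.007550, -0.123180)  product (-0.014168, -0.009774)
  m=-2: Y*=(0.334855, 0.159039)  Y=(-0.186924, -0.295246)  product (-0.015637, -0.128593)
  m=-1: Y*=(-0.115465, 0.512245)  Y=(-0.470828, -0.259170)  product (0.187122, -0.211254)
  m=+0: Y*=(-0.089501, -0.000000)  Y=(-0.146573, 0.000000)  product (0.013118, 0.000000)
  m=+1: Y*=(0.115465, 0.512245)  Y=(0.470828, -0.259170)  product (0.187122, 0.211254)
  m=+2: Y*=(0.334855, -0.159039)  Y=(-0.186924, 0.295246)  product (-0.015637, 0.128593)
  m=+3: Y*=(-0.086073, -0.109741)  Y=(0.007550, -0.123180)  product (-0.014168, 0.009774)
  m=+4: Y*=(-0.020489, 0.025132)  Y=(0.011585, 0.024482)  product (-0.000853, -0.000210)
  m=+5: Y*=(0.003931, 0.001959)  Y=(-0.002814, -0.002033)  product (-0.000007, -0.000014)
Total Σ_m = (0.326035, 0.000000). Multiply by 1.142397: (0.372461, 0.000000). P_5(cos γ) = 0.372461

Legendre polynomial (addition theorem), +0.372461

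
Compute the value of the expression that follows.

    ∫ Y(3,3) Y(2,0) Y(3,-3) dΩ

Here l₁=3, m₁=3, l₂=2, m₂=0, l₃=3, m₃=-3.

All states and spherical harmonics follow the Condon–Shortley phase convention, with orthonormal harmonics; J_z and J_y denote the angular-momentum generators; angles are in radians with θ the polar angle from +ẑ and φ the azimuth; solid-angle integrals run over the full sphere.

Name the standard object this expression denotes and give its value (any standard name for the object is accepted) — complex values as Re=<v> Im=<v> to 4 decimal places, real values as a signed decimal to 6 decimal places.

This is a Gaunt coefficient — the integral of a triple product of spherical harmonics over the sphere.
Rules hold: Σm=0, L=8 even, 1≤3≤5.
N = 7·5·7 = 245
Δ = 2!·4!·2!/9! = 1/3780
Racah Σ t=0..2: t=0:+1/24 t=1:−1/4 t=2:+1/24 = -1/6
⇒ 3j(3 2 3; 0 0 0)² = 4/105, sgn +1
Racah Σ t=0..0: t=0:+1/96 = 1/96
⇒ 3j(3 2 3; 3 0 -3)² = 5/84, sgn +1
4πI² = N·(3j₀)²·(3jₘ)² = 5/9
I = +1·√(0.555556/4π) = 0.21026104

Gaunt coefficient, +0.210261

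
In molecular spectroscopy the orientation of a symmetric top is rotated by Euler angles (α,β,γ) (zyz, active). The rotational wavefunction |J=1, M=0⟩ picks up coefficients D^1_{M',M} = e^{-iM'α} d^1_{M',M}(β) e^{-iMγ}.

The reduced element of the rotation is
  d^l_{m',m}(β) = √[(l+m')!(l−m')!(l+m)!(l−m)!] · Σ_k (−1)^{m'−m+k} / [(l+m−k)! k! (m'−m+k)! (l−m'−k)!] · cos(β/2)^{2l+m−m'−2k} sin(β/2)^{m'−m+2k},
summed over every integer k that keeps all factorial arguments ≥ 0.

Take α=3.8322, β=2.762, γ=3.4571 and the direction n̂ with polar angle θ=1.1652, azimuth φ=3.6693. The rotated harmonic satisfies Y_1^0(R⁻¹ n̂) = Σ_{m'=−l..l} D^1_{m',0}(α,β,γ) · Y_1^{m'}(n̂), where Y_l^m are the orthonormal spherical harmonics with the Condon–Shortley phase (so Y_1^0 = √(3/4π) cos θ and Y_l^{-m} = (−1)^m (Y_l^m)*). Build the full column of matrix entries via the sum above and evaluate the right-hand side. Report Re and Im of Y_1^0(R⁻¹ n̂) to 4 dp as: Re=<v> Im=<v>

Re=-0.0149 Im=0.0000

Need the full column D^1_{m',0} for m'=−1..1 at α=3.8322, β=2.7620, γ=3.4571.
cos(β/2)=0.188659, sin(β/2)=0.982043
d^1_{-1,0}: single k=1 term ⇒ +0.262013;  D = -0.201975-0.166904i
d^1_{0,0}: k∈[0..1] ⇒ +0.035592 -0.964408 = -0.928816;  D = -0.928816+0.000000i
d^1_{1,0}: single k=0 term ⇒ -0.262013;  D = +0.201975-0.166904i
Y_1^{m'}(θ=1.1652,φ=3.6693) and Σ D·Y over m':
  (-0.2020-0.1669i)·(-0.2743+0.1599i)  (-0.9288+0.0000i)·(+0.1928+0.0000i)  (+0.2020-0.1669i)·(+0.2743+0.1599i)
Y_1^0(R⁻¹ n̂) = -0.014906+0.000000i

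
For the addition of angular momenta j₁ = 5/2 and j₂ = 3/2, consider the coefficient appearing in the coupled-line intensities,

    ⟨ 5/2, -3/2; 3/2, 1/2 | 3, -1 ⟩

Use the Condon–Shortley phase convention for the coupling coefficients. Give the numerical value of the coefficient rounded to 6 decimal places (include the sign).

√[7·1!4!2!/8! · 1!4!2!1!2!4!] = √(96/5)
  +(−1)^0/∏(0,1,4,2,0,0)! = 1/48  (running 1/48)
  +(−1)^1/∏(1,0,3,1,1,1)! = -1/6  (running -7/48)
⟨..|..⟩ = √(96/5)·(-7/48) = -0.639010

-0.639010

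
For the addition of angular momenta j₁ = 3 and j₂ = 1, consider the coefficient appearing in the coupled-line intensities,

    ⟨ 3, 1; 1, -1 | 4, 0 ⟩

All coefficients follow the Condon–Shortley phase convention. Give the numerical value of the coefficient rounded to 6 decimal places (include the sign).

triangle: 0!×6!×2!/9! = 1440/362880
(j±m)!: 4!×2!×0!×2!×4!×4! = 55296
prefactor² = (2J+1)×Δ×N² = 13824/7
  k=0: +1/(0!×0!×2!×0!×4!×2!) = 1/96
Σ = 1/96  ⇒  CG² = 13824/7×(1/96)² = 3/14
CG = +√(3/14) = +0.462910

+0.462910  (= +√(3/14))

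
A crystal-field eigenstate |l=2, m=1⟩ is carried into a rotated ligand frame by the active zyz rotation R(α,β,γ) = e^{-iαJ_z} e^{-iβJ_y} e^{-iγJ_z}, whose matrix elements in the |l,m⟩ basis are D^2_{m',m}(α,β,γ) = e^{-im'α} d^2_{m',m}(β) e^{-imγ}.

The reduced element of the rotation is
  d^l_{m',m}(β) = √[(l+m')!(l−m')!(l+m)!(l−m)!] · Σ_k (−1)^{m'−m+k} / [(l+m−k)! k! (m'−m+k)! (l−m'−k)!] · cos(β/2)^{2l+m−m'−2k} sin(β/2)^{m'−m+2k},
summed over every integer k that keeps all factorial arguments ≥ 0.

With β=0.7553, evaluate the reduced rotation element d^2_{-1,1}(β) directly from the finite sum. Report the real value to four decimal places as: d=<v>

d^2_{-1,1}(β=0.7553) via the finite sum:
Half-angle: c=0.929534, s=0.368737. N=√(1·6·6·1)=6.000000
k∈{2,3} keeps every argument non-negative
  k=2: (−1)^0·6.0000/(2)·0.9295^2·0.3687^2 = +0.352440
  k=3: (−1)^1·6.0000/(6)·0.9295^0·0.3687^4 = -0.018487
d^2_{-1,1}(0.7553) = +0.352440 -0.018487 = +0.333953

d=0.3340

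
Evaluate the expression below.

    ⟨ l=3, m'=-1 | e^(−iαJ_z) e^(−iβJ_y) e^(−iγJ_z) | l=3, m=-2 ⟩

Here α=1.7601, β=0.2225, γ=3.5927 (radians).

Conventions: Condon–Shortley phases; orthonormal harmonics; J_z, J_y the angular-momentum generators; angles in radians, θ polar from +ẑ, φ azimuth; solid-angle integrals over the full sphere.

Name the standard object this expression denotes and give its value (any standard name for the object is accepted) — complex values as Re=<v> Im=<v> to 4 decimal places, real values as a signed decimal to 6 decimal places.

Wigner D-matrix element, Re=0.2945 Im=-0.1530

This is a Wigner D-matrix element — the rotation-matrix element ⟨l m'| R(α,β,γ) |l m⟩ in the angular-momentum basis.
Split into d^3_{-1,-2}(β=0.2225) × two z-phases.
Half-angle: c=0.993818, s=0.111021. N=√(2·24·1·120)=75.894664
The bounds max(0,m−m')=0 and min(l+m,l−m')=1 give 2 terms
  k=0: (−1)^1·75.8947/(24)·0.9938^5·0.1110^1 = -0.340360
  k=1: (−1)^2·75.8947/(12)·0.9938^3·0.1110^3 = +0.008495
d^3_{-1,-2}(0.2225) = -0.340360 +0.008495 = -0.331865
Phases: e^{-i·(-1)·1.7601}=-0.188175+0.982136i, e^{-i·(-2)·3.5927}=+0.619874+0.784702i ⇒ D=+0.294473-0.153036i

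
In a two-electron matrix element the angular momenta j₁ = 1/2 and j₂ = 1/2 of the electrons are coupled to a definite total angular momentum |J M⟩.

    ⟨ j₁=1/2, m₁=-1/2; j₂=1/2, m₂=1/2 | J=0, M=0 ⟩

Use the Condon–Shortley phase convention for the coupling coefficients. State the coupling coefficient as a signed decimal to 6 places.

-0.707107

j₁+j₂−J=1  J+j₁−j₂=0  J−j₁+j₂=0  j₁+j₂+J+1=2
(j₁±m₁, j₂±m₂, J±M) = (0,1,1,0,0,0)
P² = 1/2
sum k=1..1:
  [1] −1/1 = -1
S = -1
C² = P²·S² = 1/2 ; C = -0.707107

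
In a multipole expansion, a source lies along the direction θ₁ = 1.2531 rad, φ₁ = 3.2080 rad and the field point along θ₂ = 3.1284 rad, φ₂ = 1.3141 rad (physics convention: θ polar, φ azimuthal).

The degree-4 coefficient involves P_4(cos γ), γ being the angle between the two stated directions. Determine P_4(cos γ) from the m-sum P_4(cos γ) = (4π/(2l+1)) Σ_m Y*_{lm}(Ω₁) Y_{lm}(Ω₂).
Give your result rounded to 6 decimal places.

0.043562

Expand P_4 via completeness: Σ_{m} conj(Y_{4,m}) at Ω₁ times Y_{4,m} at Ω₂ —
  m=-4: Y*=(0.347742, 0.094606)  Y=(0.000000, 0.000000)  product (0.000000, 0.000000)
  m=-3: Y*=(-0.328555, -0.066335)  Y=(0.000002, -0.000002)  product (-0.000001, 0.000001)
  m=-2: Y*=(-0.094834, -0.012670)  Y=(-0.000304, -0.000172)  product (0.000027, 0.000020)
  m=-1: Y*=(0.324551, 0.021584)  Y=(-0.006336, 0.024137)  product (-0.002577, 0.007697)
  m=+0: Y*=(0.042933, -0.000000)  Y=(0.845548, 0.000000)  product (0.036302, 0.000000)
  m=+1: Y*=(-0.324551, 0.021584)  Y=(0.006336, 0.024137)  product (-0.002577, -0.007697)
  m=+2: Y*=(-0.094834, 0.012670)  Y=(-0.000304, 0.000172)  product (0.000027, -0.000020)
  m=+3: Y*=(0.328555, -0.066335)  Y=(-0.000002, -0.000002)  product (-0.000001, -0.000001)
  m=+4: Y*=(0.347742, -0.094606)  Y=(0.000000, -0.000000)  product (0.000000, -0.000000)
Total Σ_m = (0.031199, -0.000000). Multiply by 1.396263: (0.043562, -0.000000). P_4(cos γ) = 0.043562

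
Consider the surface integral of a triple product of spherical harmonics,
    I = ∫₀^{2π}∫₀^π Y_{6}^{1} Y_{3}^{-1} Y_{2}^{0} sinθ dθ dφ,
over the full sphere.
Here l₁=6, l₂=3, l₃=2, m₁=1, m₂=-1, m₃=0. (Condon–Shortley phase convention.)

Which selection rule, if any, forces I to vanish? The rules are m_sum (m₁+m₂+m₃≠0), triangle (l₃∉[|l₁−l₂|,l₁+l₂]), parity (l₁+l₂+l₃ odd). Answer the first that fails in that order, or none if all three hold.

azimuthal sum: 1 − 1 + 0 = 0  ✓
l₃ must lie in [3,9]; have l₃=2  ✗
L = 6 + 3 + 2 = 11 (odd)

triangle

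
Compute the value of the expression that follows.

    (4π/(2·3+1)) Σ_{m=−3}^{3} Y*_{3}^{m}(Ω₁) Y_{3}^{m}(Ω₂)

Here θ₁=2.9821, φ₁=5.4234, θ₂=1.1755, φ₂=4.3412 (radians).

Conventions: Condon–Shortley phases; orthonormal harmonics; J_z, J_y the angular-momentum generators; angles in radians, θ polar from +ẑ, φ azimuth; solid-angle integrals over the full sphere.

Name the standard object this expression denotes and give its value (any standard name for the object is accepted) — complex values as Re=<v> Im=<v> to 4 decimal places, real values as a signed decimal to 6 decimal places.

Legendre polynomial (addition theorem), +0.391606

This sum is the spherical-harmonic addition theorem: it equals the Legendre polynomial P_l(cos γ) of the angle γ between the two directions.
Summing Y*_{l m}(θ₁,φ₁)·Y_{l m}(θ₂,φ₂) over m ∈ [−3, 3]; prefactor 4π/(2·3+1) = 1.795196:
  m=-3: (-0.001414-0.000891i) × (+0.294263-0.144778i) = -0.000545-0.000057i  (running Σ = -0.000545-0.000057i)
  m=-2: (+0.003772+0.025169i) × (-0.246989-0.226602i) = +0.004772-0.007071i  (running Σ = +0.004227-0.007129i)
  m=-1: (+0.129759-0.150657i) × (+0.027972-0.071866i) = -0.007197-0.013539i  (running Σ = -0.002971-0.020668i)
  m=0: (-0.690414-0.000000i) × (-0.324563+0.000000i) = +0.224083+0.000000i  (running Σ = +0.221112-0.020668i)
  m=1: (-0.129759-0.150657i) × (-0.027972-0.071866i) = -0.007197+0.013539i  (running Σ = +0.213915-0.007129i)
  m=2: (+0.003772-0.025169i) × (-0.246989+0.226602i) = +0.004772+0.007071i  (running Σ = +0.218686-0.000057i)
  m=3: (+0.001414-0.000891i) × (-0.294263-0.144778i) = -0.000545+0.000057i  (running Σ = +0.218141-0.000000i)
Accumulated sum +0.218141-0.000000i; after 4π/(2l+1) scaling, +0.391606-0.000000i ⇒ P_3 = 0.391606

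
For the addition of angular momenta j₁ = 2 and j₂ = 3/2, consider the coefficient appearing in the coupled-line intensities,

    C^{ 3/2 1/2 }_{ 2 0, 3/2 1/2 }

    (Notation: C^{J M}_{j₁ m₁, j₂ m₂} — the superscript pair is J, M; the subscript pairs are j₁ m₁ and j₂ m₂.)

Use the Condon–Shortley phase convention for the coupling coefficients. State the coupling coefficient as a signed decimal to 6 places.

√[4·2!2!1!/6! · 2!2!2!1!2!1!] = √(16/45)
  +(−1)^1/∏(1,1,1,1,1,0)! = -1  (running -1)
  +(−1)^2/∏(2,0,0,0,2,1)! = 1/4  (running -3/4)
⟨..|..⟩ = √(16/45)·(-3/4) = -0.447214

−√(1/5) = -0.447214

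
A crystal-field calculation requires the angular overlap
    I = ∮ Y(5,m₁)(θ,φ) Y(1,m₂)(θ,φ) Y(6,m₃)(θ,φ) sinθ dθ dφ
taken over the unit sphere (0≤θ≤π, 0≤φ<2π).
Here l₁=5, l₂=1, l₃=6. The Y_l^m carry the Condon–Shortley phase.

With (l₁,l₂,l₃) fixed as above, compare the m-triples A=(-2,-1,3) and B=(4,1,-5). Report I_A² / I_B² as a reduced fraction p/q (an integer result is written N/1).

Same 5,1,6: normalisation and zero-m 3j drop out of the ratio.
A: Δ: 0! 10! 2! / 13! → 1/858; sum: t=0:+1/60480 = 1/60480; 3j²(5 1 6; -2 -1 3) = Δ·Π!·Σ² = 6/143  (sign -1)
B: Δ: 0! 10! 2! / 13! → 1/858; sum: t=0:+1/725760 = 1/725760; 3j²(5 1 6; 4 1 -5) = Δ·Π!·Σ² = 5/78  (sign -1)
I_A²/I_B² = (6/143)/(5/78) = 36/55

36/55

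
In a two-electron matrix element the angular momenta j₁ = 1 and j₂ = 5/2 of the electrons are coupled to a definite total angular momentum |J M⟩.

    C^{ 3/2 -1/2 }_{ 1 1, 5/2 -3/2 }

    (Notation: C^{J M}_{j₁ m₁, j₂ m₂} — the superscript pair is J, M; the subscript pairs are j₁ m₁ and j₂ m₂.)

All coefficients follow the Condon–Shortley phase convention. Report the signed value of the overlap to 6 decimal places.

+√(2/5) ≈ +0.632456

√[4·2!0!3!/6! · 2!0!1!4!1!2!] = √(32/5)
  +(−1)^0/∏(0,2,0,1,0,2)! = 1/4  (running 1/4)
⟨..|..⟩ = √(32/5)·(1/4) = +0.632456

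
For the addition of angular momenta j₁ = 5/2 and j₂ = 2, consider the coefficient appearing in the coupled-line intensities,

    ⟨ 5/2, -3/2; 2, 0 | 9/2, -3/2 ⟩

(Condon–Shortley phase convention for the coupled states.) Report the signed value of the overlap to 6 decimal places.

+0.597614

√[10·0!5!4!/10! · 1!4!2!2!3!6!] = √(23040/7)
  +(−1)^0/∏(0,0,4,2,1,2)! = 1/96  (running 1/96)
⟨..|..⟩ = √(23040/7)·(1/96) = +0.597614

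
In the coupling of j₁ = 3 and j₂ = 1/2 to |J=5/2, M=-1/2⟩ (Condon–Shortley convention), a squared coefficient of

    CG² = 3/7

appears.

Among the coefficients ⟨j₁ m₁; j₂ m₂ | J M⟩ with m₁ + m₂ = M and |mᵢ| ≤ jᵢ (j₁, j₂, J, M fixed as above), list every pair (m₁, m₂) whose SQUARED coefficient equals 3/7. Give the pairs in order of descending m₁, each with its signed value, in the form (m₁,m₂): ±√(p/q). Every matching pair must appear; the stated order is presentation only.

(0,-1/2): +√(3/7)

Admissible pairs with m₁+m₂ = M = -1/2: (-1,1/2), (0,-1/2)
  (m₁,m₂)=(0,-1/2): CG² = 3/7, CG = +√(3/7)   ← matches the target
  (m₁,m₂)=(-1,1/2): CG² = 4/7, CG = −√(4/7)
Pairs with CG² = 3/7: (0,-1/2): +√(3/7)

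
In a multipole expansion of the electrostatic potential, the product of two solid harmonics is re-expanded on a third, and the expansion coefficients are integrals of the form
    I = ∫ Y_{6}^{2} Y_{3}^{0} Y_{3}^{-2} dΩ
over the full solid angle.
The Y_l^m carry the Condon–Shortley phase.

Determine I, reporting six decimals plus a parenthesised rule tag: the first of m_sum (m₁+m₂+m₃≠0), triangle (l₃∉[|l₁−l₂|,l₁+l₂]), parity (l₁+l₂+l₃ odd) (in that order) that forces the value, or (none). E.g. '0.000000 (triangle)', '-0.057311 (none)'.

Rules hold: Σm=0, L=12 even, 3≤3≤9.
N = 13·7·7 = 637
Δ = 6!·6!·0!/13! = 1/12012
Racah Σ t=3..3: t=3:−1/1296 = -1/1296
⇒ 3j(6 3 3; 0 0 0)² = 100/3003, sgn +1
Racah Σ t=3..3: t=3:−1/4320 = -1/4320
⇒ 3j(6 3 3; 2 0 -2)² = 8/429, sgn +1
4πI² = N·(3j₀)²·(3jₘ)² = 5600/14157
I = +1·√(0.395564/4π) = 0.17742036
No selection rule forces the value: the integral is nonzero (none).

0.177420 (none)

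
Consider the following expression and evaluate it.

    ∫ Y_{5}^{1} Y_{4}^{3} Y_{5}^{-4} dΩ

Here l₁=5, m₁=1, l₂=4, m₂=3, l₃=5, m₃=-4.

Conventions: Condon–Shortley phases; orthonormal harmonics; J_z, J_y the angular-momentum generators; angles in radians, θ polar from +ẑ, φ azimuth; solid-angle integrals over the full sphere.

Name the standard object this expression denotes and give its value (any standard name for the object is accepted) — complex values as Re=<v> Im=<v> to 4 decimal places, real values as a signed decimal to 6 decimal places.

Gaunt coefficient, -0.168084

This is a Gaunt coefficient — the integral of a triple product of spherical harmonics over the sphere.
Rules hold: Σm=0, L=14 even, 1≤5≤9.
N = 11·9·11 = 1089
Δ = 4!·6!·4!/15! = 1/3153150
Racah Σ t=0..4: t=0:+1/69120 t=1:−1/1728 t=2:+1/576 t=3:−1/1728 t=4:+1/69120 = 7/11520
⇒ 3j(5 4 5; 0 0 0)² = 2/143, sgn -1
Racah Σ t=3..4: t=3:−1/17280 t=4:+1/103680 = -1/20736
⇒ 3j(5 4 5; 1 3 -4)² = 10/429, sgn +1
4πI² = N·(3j₀)²·(3jₘ)² = 60/169
I = -1·√(0.35503/4π) = -0.16808437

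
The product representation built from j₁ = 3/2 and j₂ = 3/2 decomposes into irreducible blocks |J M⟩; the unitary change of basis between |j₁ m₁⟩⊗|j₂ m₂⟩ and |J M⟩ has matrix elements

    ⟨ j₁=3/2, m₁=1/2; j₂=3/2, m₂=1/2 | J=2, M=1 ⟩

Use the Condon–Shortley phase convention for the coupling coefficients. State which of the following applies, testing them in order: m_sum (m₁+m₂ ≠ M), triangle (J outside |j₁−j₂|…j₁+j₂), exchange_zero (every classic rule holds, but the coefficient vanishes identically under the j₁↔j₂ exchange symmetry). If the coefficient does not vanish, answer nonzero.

m-sum: m₁+m₂ = 1/2+1/2 = 1, M = 1  ✓
triangle: |j₁−j₂| = 0 ≤ J = 2 ≤ j₁+j₂ = 3  ✓
exchange: j₁=j₂ and m₁=m₂, and (−1)^(j₁+j₂−J) = (−1)^1 = −1 forces ⟨j₁m₁;j₂m₂|JM⟩ = −⟨j₂m₂;j₁m₁|JM⟩ = −⟨j₁m₁;j₂m₂|JM⟩ ⇒ the coefficient vanishes identically
Racah sum check: Σ_k collapses to 0 ⇒ CG = 0

exchange_zero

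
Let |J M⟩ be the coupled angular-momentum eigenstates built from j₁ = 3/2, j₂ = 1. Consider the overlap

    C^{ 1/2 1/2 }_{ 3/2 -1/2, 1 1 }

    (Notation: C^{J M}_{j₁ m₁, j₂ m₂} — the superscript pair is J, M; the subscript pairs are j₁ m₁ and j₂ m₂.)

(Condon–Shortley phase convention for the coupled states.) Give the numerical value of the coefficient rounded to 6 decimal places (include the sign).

+0.408248  (= +√(1/6))

√[2·2!1!0!/4! · 1!2!2!0!1!0!] = √(2/3)
  +(−1)^2/∏(2,0,0,0,1,0)! = 1/2  (running 1/2)
⟨..|..⟩ = √(2/3)·(1/2) = +0.408248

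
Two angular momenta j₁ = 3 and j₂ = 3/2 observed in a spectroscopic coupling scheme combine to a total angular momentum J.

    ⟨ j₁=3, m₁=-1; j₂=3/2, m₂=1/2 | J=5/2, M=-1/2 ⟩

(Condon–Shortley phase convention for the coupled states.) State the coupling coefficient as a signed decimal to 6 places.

−√(1/70) ≈ -0.119523

√[6·2!4!1!/8! · 2!4!2!1!2!3!] = √(288/35)
  +(−1)^1/∏(1,1,3,1,1,0)! = -1/6  (running -1/6)
  +(−1)^2/∏(2,0,2,0,2,1)! = 1/8  (running -1/24)
⟨..|..⟩ = √(288/35)·(-1/24) = -0.119523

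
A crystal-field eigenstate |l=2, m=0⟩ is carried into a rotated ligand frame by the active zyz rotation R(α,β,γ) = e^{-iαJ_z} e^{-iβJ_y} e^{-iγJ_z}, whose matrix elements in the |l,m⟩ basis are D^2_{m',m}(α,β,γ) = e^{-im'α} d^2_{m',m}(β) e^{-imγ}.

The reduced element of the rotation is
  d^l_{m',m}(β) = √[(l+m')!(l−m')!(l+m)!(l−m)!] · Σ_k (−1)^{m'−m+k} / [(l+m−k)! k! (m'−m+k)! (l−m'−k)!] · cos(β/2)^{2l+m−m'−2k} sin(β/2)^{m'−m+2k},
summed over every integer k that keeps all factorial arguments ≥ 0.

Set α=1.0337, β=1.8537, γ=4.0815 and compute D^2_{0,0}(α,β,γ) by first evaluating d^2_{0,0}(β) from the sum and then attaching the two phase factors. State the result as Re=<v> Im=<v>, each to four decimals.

First d^2_{0,0}(β=1.8537), then the phase factors e^{-i(0)α} and e^{-i(0)γ}:
With c≡cos(β/2)=0.600356 and s≡sin(β/2)=0.799733, N=[2·2·2·2]^{1/2}=4.000000
The bounds max(0,m−m')=0 and min(l+m,l−m')=2 give 3 terms
  k=0: (−1)^0·4.0000/(4)·0.6004^4·0.7997^0 = +0.129908
  k=1: (−1)^1·4.0000/(1)·0.6004^2·0.7997^2 = -0.922078
  k=2: (−1)^2·4.0000/(4)·0.6004^0·0.7997^4 = +0.409053
d^2_{0,0}(1.8537) = +0.129908 -0.922078 +0.409053 = -0.383117
D = (+1.000000+0.000000i)·(-0.383117)·(+1.000000+0.000000i) = -0.383117+0.000000i

Re=-0.3831 Im=0.0000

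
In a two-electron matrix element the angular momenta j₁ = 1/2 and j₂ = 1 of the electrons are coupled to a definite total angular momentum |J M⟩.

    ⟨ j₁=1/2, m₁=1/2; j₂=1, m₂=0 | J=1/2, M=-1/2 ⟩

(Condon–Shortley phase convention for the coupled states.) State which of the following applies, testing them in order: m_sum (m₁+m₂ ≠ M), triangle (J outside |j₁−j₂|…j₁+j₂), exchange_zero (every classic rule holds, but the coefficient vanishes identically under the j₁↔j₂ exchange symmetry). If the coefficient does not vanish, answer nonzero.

m-sum: m₁+m₂ = 1/2+0 = 1/2, M = -1/2  ✗ ⇒ coefficient is 0

m_sum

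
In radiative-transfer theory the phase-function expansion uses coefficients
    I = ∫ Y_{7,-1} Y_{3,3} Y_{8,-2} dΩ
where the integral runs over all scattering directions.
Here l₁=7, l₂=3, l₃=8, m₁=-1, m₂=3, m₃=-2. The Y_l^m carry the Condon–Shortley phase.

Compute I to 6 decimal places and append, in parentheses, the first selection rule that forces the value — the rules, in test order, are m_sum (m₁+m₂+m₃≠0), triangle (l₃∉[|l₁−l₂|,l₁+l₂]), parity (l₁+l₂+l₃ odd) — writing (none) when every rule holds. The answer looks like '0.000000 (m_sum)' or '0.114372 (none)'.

-0.168590 (none)

m-sum 0 ✓  L=18 even ✓  4≤8≤10 ✓
Π(2lᵢ+1) = 15×7×17 = 1785
triangle coeff Δ(7,3,8) = 1/5290740
Σ_t [0,2]: t=0:+1/7257600 t=1:−1/2073600 t=2:+1/7257600 = -1/4838400
(3j)²=252/20995 [(7 3 8; 0 0 0)], sign=-1
Σ_t [2,2]: t=2:+1/24883200 = 1/24883200
(3j)²=70/4199 [(7 3 8; -1 3 -2)], sign=+1
⇒ 4πI² = 370440/1037153
I = (-1)√(370440/1037153/(4π)) = -0.16859030
No selection rule forces the value: the integral is nonzero (none).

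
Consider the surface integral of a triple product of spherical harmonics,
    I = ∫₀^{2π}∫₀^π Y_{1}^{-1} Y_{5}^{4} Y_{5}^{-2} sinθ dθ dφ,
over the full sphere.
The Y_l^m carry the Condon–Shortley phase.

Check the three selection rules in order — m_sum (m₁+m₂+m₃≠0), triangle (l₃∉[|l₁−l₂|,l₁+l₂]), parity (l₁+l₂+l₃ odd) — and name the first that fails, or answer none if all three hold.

Σmᵢ = 1  ✗
l₃∈[|l₁−l₂|,l₁+l₂]=[4,6], have l₃=5
Σlᵢ = 11 ⇒ odd

m_sum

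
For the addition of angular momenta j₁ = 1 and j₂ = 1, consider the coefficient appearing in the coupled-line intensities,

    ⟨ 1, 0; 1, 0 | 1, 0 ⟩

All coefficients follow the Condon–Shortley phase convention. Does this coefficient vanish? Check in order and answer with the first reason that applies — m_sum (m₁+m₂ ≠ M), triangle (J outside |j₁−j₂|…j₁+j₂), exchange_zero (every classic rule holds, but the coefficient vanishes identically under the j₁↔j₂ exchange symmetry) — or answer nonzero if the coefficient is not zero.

exchange_zero

m-sum: m₁+m₂ = 0+0 = 0, M = 0  ✓
triangle: |j₁−j₂| = 0 ≤ J = 1 ≤ j₁+j₂ = 2  ✓
exchange: j₁=j₂ and m₁=m₂, and (−1)^(j₁+j₂−J) = (−1)^1 = −1 forces ⟨j₁m₁;j₂m₂|JM⟩ = −⟨j₂m₂;j₁m₁|JM⟩ = −⟨j₁m₁;j₂m₂|JM⟩ ⇒ the coefficient vanishes identically
Racah sum check: Σ_k collapses to 0 ⇒ CG = 0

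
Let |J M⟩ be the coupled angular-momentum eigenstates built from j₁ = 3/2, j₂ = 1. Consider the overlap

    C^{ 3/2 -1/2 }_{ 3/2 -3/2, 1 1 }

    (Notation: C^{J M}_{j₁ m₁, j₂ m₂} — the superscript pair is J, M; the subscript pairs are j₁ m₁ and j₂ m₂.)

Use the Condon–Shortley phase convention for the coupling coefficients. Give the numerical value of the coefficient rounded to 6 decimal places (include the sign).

-0.632456

√[4·1!2!1!/5! · 0!3!2!0!1!2!] = √(8/5)
  +(−1)^1/∏(1,0,2,1,0,0)! = -1/2  (running -1/2)
⟨..|..⟩ = √(8/5)·(-1/2) = -0.632456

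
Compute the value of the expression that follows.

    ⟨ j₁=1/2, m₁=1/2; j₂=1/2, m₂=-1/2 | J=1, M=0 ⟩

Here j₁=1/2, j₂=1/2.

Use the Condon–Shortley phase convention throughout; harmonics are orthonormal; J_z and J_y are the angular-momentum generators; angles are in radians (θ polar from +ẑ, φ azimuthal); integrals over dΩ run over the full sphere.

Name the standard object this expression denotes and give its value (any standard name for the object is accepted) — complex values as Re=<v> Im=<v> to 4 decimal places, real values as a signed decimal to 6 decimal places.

Clebsch–Gordan coefficient, +√(1/2) ≈ +0.707107

This is a Clebsch–Gordan (vector-coupling) coefficient.
j₁+j₂−J=0  J+j₁−j₂=1  J−j₁+j₂=1  j₁+j₂+J+1=3
(j₁±m₁, j₂±m₂, J±M) = (1,0,0,1,1,1)
P² = 1/2
sum k=0..0:
  [0] +1/1 = 1
S = 1
C² = P²·S² = 1/2 ; C = +0.707107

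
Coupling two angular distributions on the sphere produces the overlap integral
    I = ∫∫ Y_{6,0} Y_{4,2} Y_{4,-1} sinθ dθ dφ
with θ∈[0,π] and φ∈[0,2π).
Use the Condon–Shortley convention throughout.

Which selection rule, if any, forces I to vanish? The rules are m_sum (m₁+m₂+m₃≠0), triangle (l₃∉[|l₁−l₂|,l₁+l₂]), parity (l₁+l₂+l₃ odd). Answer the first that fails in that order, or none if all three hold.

m₁+m₂+m₃ = 0 + 2 − 1 = 1  ✗
triangle: |6−4|=2 ≤ l₃=4 ≤ 6+4=10
parity: l₁+l₂+l₃ = 14 is even

m_sum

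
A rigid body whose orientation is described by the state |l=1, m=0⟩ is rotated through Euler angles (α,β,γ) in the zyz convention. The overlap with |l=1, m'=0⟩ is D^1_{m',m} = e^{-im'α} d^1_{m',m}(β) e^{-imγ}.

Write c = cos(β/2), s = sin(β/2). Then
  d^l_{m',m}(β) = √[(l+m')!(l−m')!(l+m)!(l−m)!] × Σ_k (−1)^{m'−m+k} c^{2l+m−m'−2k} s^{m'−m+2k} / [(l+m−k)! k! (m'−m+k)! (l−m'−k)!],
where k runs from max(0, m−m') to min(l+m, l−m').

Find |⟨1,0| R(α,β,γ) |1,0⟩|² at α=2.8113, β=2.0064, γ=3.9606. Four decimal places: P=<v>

P=0.1780

First d^1_{0,0}(β=2.0064), then the phase factors e^{-i(0)α} and e^{-i(0)γ}:
Half-angle: c=0.537607, s=0.843196. N=√(1·1·1·1)=1.000000
k∈{0,1} keeps every argument non-negative
  k=0: (−1)^0·1.0000/(1)·0.5376^2·0.8432^0 = +0.289021
  k=1: (−1)^1·1.0000/(1)·0.5376^0·0.8432^2 = -0.710979
d^1_{0,0}(2.0064) = +0.289021 -0.710979 = -0.421958
|D^1_{0,0}|² = |d^1_{0,0}(β)|² = (-0.421958)² = 0.178048 (the z-rotation phases have unit modulus)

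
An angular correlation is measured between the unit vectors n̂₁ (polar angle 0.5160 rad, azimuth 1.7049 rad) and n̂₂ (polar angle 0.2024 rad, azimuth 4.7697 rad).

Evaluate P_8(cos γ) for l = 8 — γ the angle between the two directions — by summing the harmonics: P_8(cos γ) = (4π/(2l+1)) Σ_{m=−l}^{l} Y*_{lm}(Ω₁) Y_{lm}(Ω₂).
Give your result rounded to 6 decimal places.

Term-by-term m-sum for l=8 (normalisation 4π/17 = 0.739198):
  m=-8: Y*=0.00086 + 0.00159j  Y=0.00000 - 0.00000j  product 0.00000 + 0.00000j
  m=-7: Y*=0.01030 - 0.00754j  Y=-0.00001 - 0.00002j  product -0.00000 - 0.00000j
  m=-6: Y*=-0.03897 - 0.04050j  Y=-0.00031 + 0.00011j  product 0.00002 + 0.00001j
  m=-5: Y*=-0.10729 + 0.13528j  Y=0.00084 + 0.00286j  product -0.00048 - 0.00019j
  m=-4: Y*=0.31940 + 0.18991j  Y=0.01931 - 0.00451j  product 0.00702 + 0.00223j
  m=-3: Y*=0.20196 - 0.47462j  Y=-0.01660 - 0.09561j  product -0.04873 - 0.01143j
  m=-2: Y*=-0.30591 - 0.08407j  Y=-0.32819 + 0.03778j  product 0.10357 + 0.01603j
  m=-1: Y*=0.03122 - 0.23137j  Y=0.03869 + 0.67431j  product 0.15722 + 0.01210j
  m=+0: Y*=-0.40982 + 0.00000j  Y=0.45004 + 0.00000j  product -0.18444 + 0.00000j
  m=+1: Y*=-0.03122 - 0.23137j  Y=-0.03869 + 0.67431j  product 0.15722 - 0.01210j
  m=+2: Y*=-0.30591 + 0.08407j  Y=-0.32819 - 0.03778j  product 0.10357 - 0.01603j
  m=+3: Y*=-0.20196 - 0.47462j  Y=0.01660 - 0.09561j  product -0.04873 + 0.01143j
  m=+4: Y*=0.31940 - 0.18991j  Y=0.01931 + 0.00451j  product 0.00702 - 0.00223j
  m=+5: Y*=0.10729 + 0.13528j  Y=-0.00084 + 0.00286j  product -0.00048 + 0.00019j
  m=+6: Y*=-0.03897 + 0.04050j  Y=-0.00031 - 0.00011j  product 0.00002 - 0.00001j
  m=+7: Y*=-0.01030 - 0.00754j  Y=0.00001 - 0.00002j  product -0.00000 + 0.00000j
  m=+8: Y*=0.00086 - 0.00159j  Y=0.00000 + 0.00000j  product 0.00000 - 0.00000j
Total Σ_m = 0.25281 + 0.00000j. Multiply by 0.739198: 0.18688 + 0.00000j. P_8(cos γ) = 0.186880

0.186880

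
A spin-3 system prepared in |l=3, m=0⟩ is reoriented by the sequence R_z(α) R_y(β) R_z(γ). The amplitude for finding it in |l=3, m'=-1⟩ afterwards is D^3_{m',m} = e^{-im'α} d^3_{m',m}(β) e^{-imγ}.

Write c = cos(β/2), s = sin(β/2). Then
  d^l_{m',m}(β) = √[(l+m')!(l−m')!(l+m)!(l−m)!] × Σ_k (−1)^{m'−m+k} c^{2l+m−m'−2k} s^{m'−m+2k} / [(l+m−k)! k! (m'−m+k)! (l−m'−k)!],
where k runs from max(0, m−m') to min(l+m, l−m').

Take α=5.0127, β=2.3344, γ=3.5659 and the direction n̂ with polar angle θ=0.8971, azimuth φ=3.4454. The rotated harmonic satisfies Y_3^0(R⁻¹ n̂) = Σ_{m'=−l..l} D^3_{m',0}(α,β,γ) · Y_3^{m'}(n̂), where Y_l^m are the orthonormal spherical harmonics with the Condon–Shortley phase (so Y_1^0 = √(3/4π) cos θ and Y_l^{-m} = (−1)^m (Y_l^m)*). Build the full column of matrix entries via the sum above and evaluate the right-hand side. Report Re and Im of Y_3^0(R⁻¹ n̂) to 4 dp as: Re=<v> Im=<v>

Need the full column D^3_{m',0} for m'=−3..3 at α=5.0127, β=2.3344, γ=3.5659.
cos(β/2)=0.392728, sin(β/2)=0.919655
d^3_{-3,0}: single k=3 term ⇒ +0.210701;  D = -0.165170+0.130819i
d^3_{-2,0}: k∈[2..3] ⇒ +0.110199 -0.604288 = -0.494089;  D = +0.407615+0.279237i
d^3_{-1,0}: k∈[1..3] ⇒ +0.029763 -0.489624 +0.894966 = +0.435105;  D = +0.128712-0.415632i
d^3_{0,0}: k∈[0..3] ⇒ +0.003669 -0.181076 +0.992946 -0.604990 = +0.210549;  D = +0.210549+0.000000i
d^3_{1,0}: k∈[0..2] ⇒ -0.029763 +0.489624 -0.894966 = -0.435105;  D = -0.128712-0.415632i
d^3_{2,0}: k∈[0..1] ⇒ +0.110199 -0.604288 = -0.494089;  D = +0.407615-0.279237i
d^3_{3,0}: single k=0 term ⇒ -0.210701;  D = +0.165170+0.130819i
Y_3^{m'}(θ=0.8971,φ=3.4454) and Σ D·Y over m':
  (-0.1652+0.1308i)·(-0.1220+0.1574i)  (+0.4076+0.2792i)·(+0.3197-0.2223i)  (+0.1287-0.4156i)·(-0.2280+0.0715i)  (+0.2105+0.0000i)·(-0.2454+0.0000i)  (-0.1287-0.4156i)·(+0.2280+0.0715i)  (+0.4076-0.2792i)·(+0.3197+0.2223i)  (+0.1652+0.1308i)·(+0.1220+0.1574i)
Y_3^0(R⁻¹ n̂) = +0.333000+0.000000i

Re=0.3330 Im=0.0000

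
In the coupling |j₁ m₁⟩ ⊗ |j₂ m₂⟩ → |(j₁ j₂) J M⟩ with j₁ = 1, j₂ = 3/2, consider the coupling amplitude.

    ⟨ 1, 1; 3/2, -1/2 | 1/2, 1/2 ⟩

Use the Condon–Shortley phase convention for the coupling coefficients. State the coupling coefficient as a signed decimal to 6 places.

√[2·2!0!1!/4! · 2!0!1!2!1!0!] = √(2/3)
  +(−1)^0/∏(0,2,0,1,0,0)! = 1/2  (running 1/2)
⟨..|..⟩ = √(2/3)·(1/2) = +0.408248

+√(1/6) = +0.408248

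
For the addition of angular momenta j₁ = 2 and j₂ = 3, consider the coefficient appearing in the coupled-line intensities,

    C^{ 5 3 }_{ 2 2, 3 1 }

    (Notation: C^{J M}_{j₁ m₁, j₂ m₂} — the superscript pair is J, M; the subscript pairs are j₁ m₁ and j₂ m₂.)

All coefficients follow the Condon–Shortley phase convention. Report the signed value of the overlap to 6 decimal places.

j₁+j₂−J=0  J+j₁−j₂=4  J−j₁+j₂=6  j₁+j₂+J+1=11
(j₁±m₁, j₂±m₂, J±M) = (4,0,4,2,8,2)
P² = 442368
sum k=0..0:
  [0] +1/1152 = 1/1152
S = 1/1152
C² = P²·S² = 1/3 ; C = +0.577350

+0.577350  (= +√(1/3))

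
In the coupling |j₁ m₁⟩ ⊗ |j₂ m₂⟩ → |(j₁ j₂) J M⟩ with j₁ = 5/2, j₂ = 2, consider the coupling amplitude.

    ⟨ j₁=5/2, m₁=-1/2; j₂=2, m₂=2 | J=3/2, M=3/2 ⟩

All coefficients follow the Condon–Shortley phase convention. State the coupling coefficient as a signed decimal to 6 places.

-0.338062

triangle: 3!×2!×1!/7! = 12/5040
(j±m)!: 2!×3!×4!×0!×3!×0! = 1728
prefactor² = (2J+1)×Δ×N² = 576/35
  k=3: −1/(3!×0!×0!×1!×2!×0!) = -1/12
Σ = -1/12  ⇒  CG² = 576/35×(-1/12)² = 4/35
CG = −√(4/35) = -0.338062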